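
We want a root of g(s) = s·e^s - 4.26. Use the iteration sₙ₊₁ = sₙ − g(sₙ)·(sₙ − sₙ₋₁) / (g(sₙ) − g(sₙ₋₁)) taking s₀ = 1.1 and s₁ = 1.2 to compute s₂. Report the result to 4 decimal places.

1.2406

g(1.1) = -0.955417, g(1.2) = -0.275860
s₂ = 1.200000 − (-0.275860)·(1.200000 − 1.100000) / (-0.275860 − (-0.955417)) = 1.200000 − (-0.027586)/(0.679558) = 1.240594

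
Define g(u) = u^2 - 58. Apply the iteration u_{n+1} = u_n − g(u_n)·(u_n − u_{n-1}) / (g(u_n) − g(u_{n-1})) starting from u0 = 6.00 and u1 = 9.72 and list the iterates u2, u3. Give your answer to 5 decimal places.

7.39949, 7.58919

g(6.00) = -22.0000000, g(9.72) = 36.4784000
u2 = 9.7200000 − 36.4784000·(9.7200000 − 6.0000000) / (36.4784000 − (-22.0000000)) = 9.7200000 − (135.6996480)/(58.4784000) = 7.3994911
g(7.3994911) = -3.2475315
u3 = 7.3994911 − (-3.2475315)·(7.3994911 − 9.7200000) / (-3.2475315 − 36.4784000) = 7.3994911 − (7.5359259)/(-39.7259315) = 7.5891890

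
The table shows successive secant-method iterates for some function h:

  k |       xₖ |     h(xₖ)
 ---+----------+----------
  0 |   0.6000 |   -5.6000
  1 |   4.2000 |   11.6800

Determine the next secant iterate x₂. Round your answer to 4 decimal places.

1.7667

x₂ = 4.2000 − 11.6800·(4.2000 − 0.6000) / (11.6800 − (-5.6000))
   = 4.2000 − (42.048000)/(17.280000) = 1.766667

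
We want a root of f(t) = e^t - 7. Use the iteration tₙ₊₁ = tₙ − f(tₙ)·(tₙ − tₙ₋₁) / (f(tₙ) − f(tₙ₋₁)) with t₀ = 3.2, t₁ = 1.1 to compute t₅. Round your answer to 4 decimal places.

1.9393

f(3.2) = 17.532530, f(1.1) = -3.995834
t₂ = 1.100000 − (-3.995834)·(1.100000 − 3.200000) / (-3.995834 − 17.532530) = 1.100000 − (8.391251)/(-21.528364) = 1.489777
f(1.489777) = -2.563896
t₃ = 1.489777 − (-2.563896)·(1.489777 − 1.100000) / (-2.563896 − (-3.995834)) = 1.489777 − (-0.999346)/(1.431938) = 2.187674
f(2.187674) = 1.914457
t₄ = 2.187674 − 1.914457·(2.187674 − 1.489777) / (1.914457 − (-2.563896)) = 2.187674 − (1.336095)/(4.478353) = 1.889329
f(1.889329) = -0.385071
t₅ = 1.889329 − (-0.385071)·(1.889329 − 2.187674) / (-0.385071 − 1.914457) = 1.889329 − (0.114884)/(-2.299528) = 1.939289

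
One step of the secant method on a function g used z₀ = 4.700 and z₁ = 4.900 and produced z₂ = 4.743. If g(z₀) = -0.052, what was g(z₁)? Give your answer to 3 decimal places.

0.190

The secant line through (4.700, -0.052) and (4.900, g(z₁)) crosses zero at z₂ = 4.743.
So (4.700, -0.052), (4.900, g(z₁)), (4.743, 0) are collinear:
g(z₁) = -0.052 · (4.900 − 4.743) / (4.700 − 4.743) = -0.052 · (0.15700)/(-0.04300) = 0.18986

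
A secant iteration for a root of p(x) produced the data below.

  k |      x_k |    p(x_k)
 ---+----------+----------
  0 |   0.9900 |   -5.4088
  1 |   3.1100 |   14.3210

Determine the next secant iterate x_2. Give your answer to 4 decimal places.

x_2 = 3.1100 − 14.3210·(3.1100 − 0.9900) / (14.3210 − (-5.4088))
   = 3.1100 − (30.360520)/(19.729800) = 1.571185

1.5712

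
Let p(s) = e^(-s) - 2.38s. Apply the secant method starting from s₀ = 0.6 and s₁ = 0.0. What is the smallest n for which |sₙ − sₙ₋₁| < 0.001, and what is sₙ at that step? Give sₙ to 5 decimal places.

p(0.6) = -0.8791884, p(0.0) = 1.0000000
s₂ = 0.0000000 − 1.0000000·(-0.6000000)/(1.8791884) = 0.3192868;  |Δ| = 0.3192868
p(0.3192868) = -0.0332354
s₃ = 0.3192868 − (-0.0332354)·(0.3192868)/(-1.0332354) = 0.3090165;  |Δ| = 0.0102703
p(0.3090165) = -0.0012906
s₄ = 0.3090165 − (-0.0012906)·(-0.0102703)/(0.0319448) = 0.3086016;  |Δ| = 0.0004149
|s₄ − s₃| = 0.0004149 < 0.001

n = 4, sₙ = 0.30860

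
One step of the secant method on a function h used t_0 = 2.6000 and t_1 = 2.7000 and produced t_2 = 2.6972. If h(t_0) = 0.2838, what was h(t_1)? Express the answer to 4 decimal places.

-0.0082

The secant line through (2.6000, 0.2838) and (2.7000, h(t_1)) crosses zero at t_2 = 2.6972.
So (2.6000, 0.2838), (2.7000, h(t_1)), (2.6972, 0) are collinear:
h(t_1) = 0.2838 · (2.7000 − 2.6972) / (2.6000 − 2.6972) = 0.2838 · (0.002800)/(-0.097200) = -0.008175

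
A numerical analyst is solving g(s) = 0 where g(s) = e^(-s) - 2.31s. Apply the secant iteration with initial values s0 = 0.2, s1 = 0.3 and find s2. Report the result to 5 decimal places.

0.31548

g(0.2) = 0.3567308, g(0.3) = 0.0478182
s2 = 0.3000000 − 0.0478182·(0.3000000 − 0.2000000) / (0.0478182 − 0.3567308) = 0.3000000 − (0.0047818)/(-0.3089125) = 0.3154795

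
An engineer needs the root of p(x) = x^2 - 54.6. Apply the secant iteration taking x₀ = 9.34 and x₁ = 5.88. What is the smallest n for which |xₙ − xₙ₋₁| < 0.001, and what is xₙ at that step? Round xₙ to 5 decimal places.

p(9.34) = 32.6356000, p(5.88) = -20.0256000
x₂ = 5.8800000 − (-20.0256000)·(-3.4600000)/(-52.6612000) = 7.1957424;  |Δ| = 1.3157424
p(7.1957424) = -2.8212907
x₃ = 7.1957424 − (-2.8212907)·(1.3157424)/(17.2043093) = 7.4115077;  |Δ| = 0.2157652
p(7.4115077) = 0.3304461
x₄ = 7.4115077 − 0.3304461·(0.2157652)/(3.1517368) = 7.3888856;  |Δ| = 0.0226221
p(7.3888856) = -0.0043693
x₅ = 7.3888856 − (-0.0043693)·(-0.0226221)/(-0.3348154) = 7.3891808;  |Δ| = 0.0002952
|x₅ − x₄| = 0.0002952 < 0.001

n = 5, xₙ = 7.38918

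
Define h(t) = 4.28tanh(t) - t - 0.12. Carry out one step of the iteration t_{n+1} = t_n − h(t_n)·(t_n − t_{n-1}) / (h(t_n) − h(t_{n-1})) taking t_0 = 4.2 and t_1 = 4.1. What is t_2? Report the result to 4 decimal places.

4.1579

h(4.2) = -0.041924, h(4.1) = 0.057650
t_2 = 4.100000 − 0.057650·(4.100000 − 4.200000) / (0.057650 − (-0.041924)) = 4.100000 − (-0.005765)/(0.099574) = 4.157896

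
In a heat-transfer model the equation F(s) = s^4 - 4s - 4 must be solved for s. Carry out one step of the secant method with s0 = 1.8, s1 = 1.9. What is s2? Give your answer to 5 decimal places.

1.83291

F(1.8) = -0.7024000, F(1.9) = 1.4321000
s2 = 1.9000000 − 1.4321000·(1.9000000 − 1.8000000) / (1.4321000 − (-0.7024000)) = 1.9000000 − (0.1432100)/(2.1345000) = 1.8329070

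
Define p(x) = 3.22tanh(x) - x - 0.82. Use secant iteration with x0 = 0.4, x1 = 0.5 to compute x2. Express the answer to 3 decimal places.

p(0.4) = 0.00344, p(0.5) = 0.16802
x2 = 0.50000 − 0.16802·(0.50000 − 0.40000) / (0.16802 − 0.00344) = 0.50000 − (0.01680)/(0.16458) = 0.39791

0.398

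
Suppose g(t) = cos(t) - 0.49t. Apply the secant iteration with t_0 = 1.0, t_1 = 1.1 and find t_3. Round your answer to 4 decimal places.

1.0375

g(1.0) = 0.050302, g(1.1) = -0.085404
t_2 = 1.100000 − (-0.085404)·(1.100000 − 1.000000) / (-0.085404 − 0.050302) = 1.100000 − (-0.008540)/(-0.135706) = 1.037067
g(1.037067) = 0.000585
t_3 = 1.037067 − 0.000585·(1.037067 − 1.100000) / (0.000585 − (-0.085404)) = 1.037067 − (-0.000037)/(0.085988) = 1.037495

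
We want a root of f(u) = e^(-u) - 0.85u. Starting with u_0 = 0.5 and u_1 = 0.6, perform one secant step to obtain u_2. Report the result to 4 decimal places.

f(0.5) = 0.181531, f(0.6) = 0.038812
u_2 = 0.600000 − 0.038812·(0.600000 − 0.500000) / (0.038812 − 0.181531) = 0.600000 − (0.003881)/(-0.142719) = 0.627194

0.6272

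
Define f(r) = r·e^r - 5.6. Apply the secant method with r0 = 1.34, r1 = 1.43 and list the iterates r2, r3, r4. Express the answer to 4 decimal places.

f(1.34) = -0.482482, f(1.43) = 0.375540
r2 = 1.430000 − 0.375540·(1.430000 − 1.340000) / (0.375540 − (-0.482482)) = 1.430000 − (0.033799)/(0.858022) = 1.390609
f(1.390609) = -0.013515
r3 = 1.390609 − (-0.013515)·(1.390609 − 1.430000) / (-0.013515 − 0.375540) = 1.390609 − (0.000532)/(-0.389055) = 1.391977
f(1.391977) = -0.000361
r4 = 1.391977 − (-0.000361)·(1.391977 − 1.390609) / (-0.000361 − (-0.013515)) = 1.391977 − (0.000000)/(0.013154) = 1.392015

1.3906, 1.3920, 1.3920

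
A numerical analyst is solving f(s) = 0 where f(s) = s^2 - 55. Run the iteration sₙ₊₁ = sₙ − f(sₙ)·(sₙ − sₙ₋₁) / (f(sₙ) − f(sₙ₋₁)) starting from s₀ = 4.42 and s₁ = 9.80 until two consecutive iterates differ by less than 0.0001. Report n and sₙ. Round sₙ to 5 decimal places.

n = 6, sₙ = 7.41620

f(4.42) = -35.4636000, f(9.80) = 41.0400000
s₂ = 9.8000000 − 41.0400000·(5.3800000)/(76.5036000) = 6.9139241;  |Δ| = 2.8860759
f(6.9139241) = -7.1976542
s₃ = 6.9139241 − (-7.1976542)·(-2.8860759)/(-48.2376542) = 7.3445623;  |Δ| = 0.4306382
f(7.3445623) = -1.0574053
s₄ = 7.3445623 − (-1.0574053)·(0.4306382)/(6.1402489) = 7.4187220;  |Δ| = 0.0741597
f(7.4187220) = 0.0374357
s₅ = 7.4187220 − 0.0374357·(0.0741597)/(1.0948410) = 7.4161862;  |Δ| = 0.0025357
f(7.4161862) = -0.0001816
s₆ = 7.4161862 − (-0.0001816)·(-0.0025357)/(-0.0376173) = 7.4161985;  |Δ| = 0.0000122
|s₆ − s₅| = 0.0000122 < 0.0001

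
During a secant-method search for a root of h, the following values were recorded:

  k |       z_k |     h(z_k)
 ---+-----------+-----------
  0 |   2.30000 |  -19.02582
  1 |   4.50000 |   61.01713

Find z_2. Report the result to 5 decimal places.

2.82293

z_2 = 4.50000 − 61.01713·(4.50000 − 2.30000) / (61.01713 − (-19.02582))
   = 4.50000 − (134.2376860)/(80.0429500) = 2.8229293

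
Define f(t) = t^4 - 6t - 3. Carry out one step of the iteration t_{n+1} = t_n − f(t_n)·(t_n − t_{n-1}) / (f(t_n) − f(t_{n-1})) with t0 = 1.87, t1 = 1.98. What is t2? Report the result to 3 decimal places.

1.958

f(1.87) = -1.99169, f(1.98) = 0.48954
t2 = 1.98000 − 0.48954·(1.98000 − 1.87000) / (0.48954 − (-1.99169)) = 1.98000 − (0.05385)/(2.48123) = 1.95830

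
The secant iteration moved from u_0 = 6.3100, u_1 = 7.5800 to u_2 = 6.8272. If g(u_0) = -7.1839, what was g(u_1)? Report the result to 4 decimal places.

The secant line through (6.3100, -7.1839) and (7.5800, g(u_1)) crosses zero at u_2 = 6.8272.
So (6.3100, -7.1839), (7.5800, g(u_1)), (6.8272, 0) are collinear:
g(u_1) = -7.1839 · (7.5800 − 6.8272) / (6.3100 − 6.8272) = -7.1839 · (0.752800)/(-0.517200) = 10.456380

10.4564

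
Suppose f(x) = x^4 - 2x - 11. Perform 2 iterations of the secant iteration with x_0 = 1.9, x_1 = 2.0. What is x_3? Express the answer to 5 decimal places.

1.96569

f(1.9) = -1.7679000, f(2.0) = 1.0000000
x_2 = 2.0000000 − 1.0000000·(2.0000000 − 1.9000000) / (1.0000000 − (-1.7679000)) = 2.0000000 − (0.1000000)/(2.7679000) = 1.9638715
f(1.9638715) = -0.0529033
x_3 = 1.9638715 − (-0.0529033)·(1.9638715 − 2.0000000) / (-0.0529033 − 1.0000000) = 1.9638715 − (0.0019113)/(-1.0529033) = 1.9656868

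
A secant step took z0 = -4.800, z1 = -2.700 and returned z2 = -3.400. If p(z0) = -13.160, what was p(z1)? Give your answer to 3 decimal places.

6.580

The secant line through (-4.800, -13.160) and (-2.700, p(z1)) crosses zero at z2 = -3.400.
So (-4.800, -13.160), (-2.700, p(z1)), (-3.400, 0) are collinear:
p(z1) = -13.160 · (-2.700 − (-3.400)) / (-4.800 − (-3.400)) = -13.160 · (0.70000)/(-1.40000) = 6.58000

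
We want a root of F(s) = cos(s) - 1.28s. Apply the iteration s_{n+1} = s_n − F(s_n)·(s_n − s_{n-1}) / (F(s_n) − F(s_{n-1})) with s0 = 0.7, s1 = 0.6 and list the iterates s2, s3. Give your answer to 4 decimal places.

F(0.7) = -0.131158, F(0.6) = 0.057336
s2 = 0.600000 − 0.057336·(0.600000 − 0.700000) / (0.057336 − (-0.131158)) = 0.600000 − (-0.005734)/(0.188493) = 0.630418
F(0.630418) = 0.000846
s3 = 0.630418 − 0.000846·(0.630418 − 0.600000) / (0.000846 − 0.057336) = 0.630418 − (0.000026)/(-0.056489) = 0.630874

0.6304, 0.6309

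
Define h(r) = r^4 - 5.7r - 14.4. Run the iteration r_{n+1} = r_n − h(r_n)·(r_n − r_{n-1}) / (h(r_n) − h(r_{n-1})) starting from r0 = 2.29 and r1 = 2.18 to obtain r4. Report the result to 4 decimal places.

h(2.29) = 0.047585, h(2.18) = -4.240694
r2 = 2.180000 − (-4.240694)·(2.180000 − 2.290000) / (-4.240694 − 0.047585) = 2.180000 − (0.466476)/(-4.288279) = 2.288779
h(2.288779) = -0.004044
r3 = 2.288779 − (-0.004044)·(2.288779 − 2.180000) / (-0.004044 − (-4.240694)) = 2.288779 − (-0.000440)/(4.236650) = 2.288883
h(2.288883) = 0.000344
r4 = 2.288883 − 0.000344·(2.288883 − 2.288779) / (0.000344 − (-0.004044)) = 2.288883 − (0.000000)/(0.004388) = 2.288875

2.2889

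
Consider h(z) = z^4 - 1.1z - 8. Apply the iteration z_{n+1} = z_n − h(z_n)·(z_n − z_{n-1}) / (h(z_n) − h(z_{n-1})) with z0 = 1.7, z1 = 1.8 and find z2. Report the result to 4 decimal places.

h(1.7) = -1.517900, h(1.8) = 0.517600
z2 = 1.800000 − 0.517600·(1.800000 − 1.700000) / (0.517600 − (-1.517900)) = 1.800000 − (0.051760)/(2.035500) = 1.774571

1.7746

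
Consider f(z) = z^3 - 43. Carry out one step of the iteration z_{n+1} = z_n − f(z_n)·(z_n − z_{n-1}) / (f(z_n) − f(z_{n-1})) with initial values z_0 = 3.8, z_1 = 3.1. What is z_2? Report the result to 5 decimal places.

3.46866

f(3.8) = 11.8720000, f(3.1) = -13.2090000
z_2 = 3.1000000 − (-13.2090000)·(3.1000000 − 3.8000000) / (-13.2090000 − 11.8720000) = 3.1000000 − (9.2463000)/(-25.0810000) = 3.4686575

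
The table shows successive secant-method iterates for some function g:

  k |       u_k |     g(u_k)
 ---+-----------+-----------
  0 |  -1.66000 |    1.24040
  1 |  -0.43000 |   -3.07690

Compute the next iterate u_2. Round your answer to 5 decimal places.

u_2 = -0.43000 − (-3.07690)·(-0.43000 − (-1.66000)) / (-3.07690 − 1.24040)
   = -0.43000 − (-3.7845870)/(-4.3173000) = -1.3066097

-1.30661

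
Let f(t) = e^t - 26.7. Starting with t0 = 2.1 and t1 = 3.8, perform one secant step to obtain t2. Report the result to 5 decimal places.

2.96239

f(2.1) = -18.5338301, f(3.8) = 18.0011845
t2 = 3.8000000 − 18.0011845·(3.8000000 − 2.1000000) / (18.0011845 − (-18.5338301)) = 3.8000000 − (30.6020136)/(36.5350146) = 2.9623922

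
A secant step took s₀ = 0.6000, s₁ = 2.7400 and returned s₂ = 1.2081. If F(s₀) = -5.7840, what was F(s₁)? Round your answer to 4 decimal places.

14.5708

The secant line through (0.6000, -5.7840) and (2.7400, F(s₁)) crosses zero at s₂ = 1.2081.
So (0.6000, -5.7840), (2.7400, F(s₁)), (1.2081, 0) are collinear:
F(s₁) = -5.7840 · (2.7400 − 1.2081) / (0.6000 − 1.2081) = -5.7840 · (1.531900)/(-0.608100) = 14.570810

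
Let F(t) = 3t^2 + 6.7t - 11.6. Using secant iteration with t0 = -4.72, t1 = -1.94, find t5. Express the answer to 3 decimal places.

-3.377

F(-4.72) = 23.61120, F(-1.94) = -13.30720
t2 = -1.94000 − (-13.30720)·(-1.94000 − (-4.72000)) / (-13.30720 − 23.61120) = -1.94000 − (-36.99402)/(-36.91840) = -2.94205
F(-2.94205) = -5.34478
t3 = -2.94205 − (-5.34478)·(-2.94205 − (-1.94000)) / (-5.34478 − (-13.30720)) = -2.94205 − (5.35573)/(7.96242) = -3.61467
F(-3.61467) = 3.37929
t4 = -3.61467 − 3.37929·(-3.61467 − (-2.94205)) / (3.37929 − (-5.34478)) = -3.61467 − (-2.27299)/(8.72407) = -3.35413
F(-3.35413) = -0.32210
t5 = -3.35413 − (-0.32210)·(-3.35413 − (-3.61467)) / (-0.32210 − 3.37929) = -3.35413 − (-0.08392)/(-3.70138) = -3.37680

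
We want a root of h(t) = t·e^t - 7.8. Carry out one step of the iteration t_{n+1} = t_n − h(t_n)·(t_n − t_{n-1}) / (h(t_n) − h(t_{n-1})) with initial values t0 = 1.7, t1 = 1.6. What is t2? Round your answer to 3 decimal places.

h(1.7) = 1.50571, h(1.6) = 0.12485
t2 = 1.60000 − 0.12485·(1.60000 − 1.70000) / (0.12485 − 1.50571) = 1.60000 − (-0.01249)/(-1.38086) = 1.59096

1.591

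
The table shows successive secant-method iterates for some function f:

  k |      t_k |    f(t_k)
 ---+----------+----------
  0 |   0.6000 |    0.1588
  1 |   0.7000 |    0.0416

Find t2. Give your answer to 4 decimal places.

t2 = 0.7000 − 0.0416·(0.7000 − 0.6000) / (0.0416 − 0.1588)
   = 0.7000 − (0.004160)/(-0.117200) = 0.735495

0.7355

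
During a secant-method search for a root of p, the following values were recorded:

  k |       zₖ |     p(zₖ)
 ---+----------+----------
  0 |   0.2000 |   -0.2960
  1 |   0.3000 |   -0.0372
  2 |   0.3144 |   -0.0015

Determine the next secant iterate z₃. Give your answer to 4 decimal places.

0.3150

z₃ = 0.3144 − (-0.0015)·(0.3144 − 0.3000) / (-0.0015 − (-0.0372))
   = 0.3144 − (-0.000022)/(0.035700) = 0.315005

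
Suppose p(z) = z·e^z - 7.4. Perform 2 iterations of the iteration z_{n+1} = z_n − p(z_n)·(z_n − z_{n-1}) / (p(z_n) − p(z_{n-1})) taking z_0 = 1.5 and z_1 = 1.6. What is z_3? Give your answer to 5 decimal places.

p(1.5) = -0.6774664, p(1.6) = 0.5248519
z_2 = 1.6000000 − 0.5248519·(1.6000000 − 1.5000000) / (0.5248519 − (-0.6774664)) = 1.6000000 − (0.0524852)/(1.2023183) = 1.5563467
p(1.5563467) = -0.0206329
z_3 = 1.5563467 − (-0.0206329)·(1.5563467 − 1.6000000) / (-0.0206329 − 0.5248519) = 1.5563467 − (0.0009007)/(-0.5454848) = 1.5579979

1.55800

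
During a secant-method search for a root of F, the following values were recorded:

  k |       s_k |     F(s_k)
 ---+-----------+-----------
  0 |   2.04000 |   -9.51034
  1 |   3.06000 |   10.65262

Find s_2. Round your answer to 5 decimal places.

s_2 = 3.06000 − 10.65262·(3.06000 − 2.04000) / (10.65262 − (-9.51034))
   = 3.06000 − (10.8656724)/(20.1629600) = 2.5211073

2.52111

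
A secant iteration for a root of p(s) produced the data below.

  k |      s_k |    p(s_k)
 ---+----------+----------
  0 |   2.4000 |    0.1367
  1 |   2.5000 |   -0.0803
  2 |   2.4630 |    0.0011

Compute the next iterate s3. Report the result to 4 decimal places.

2.4635

s3 = 2.4630 − 0.0011·(2.4630 − 2.5000) / (0.0011 − (-0.0803))
   = 2.4630 − (-0.000041)/(0.081400) = 2.463500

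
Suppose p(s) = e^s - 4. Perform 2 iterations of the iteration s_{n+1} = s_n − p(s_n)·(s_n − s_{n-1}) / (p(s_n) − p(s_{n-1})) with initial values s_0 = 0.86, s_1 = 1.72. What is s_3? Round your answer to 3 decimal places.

p(0.86) = -1.63684, p(1.72) = 1.58453
s_2 = 1.72000 − 1.58453·(1.72000 − 0.86000) / (1.58453 − (-1.63684)) = 1.72000 − (1.36269)/(3.22137) = 1.29698
p(1.29698) = -0.34176
s_3 = 1.29698 − (-0.34176)·(1.29698 − 1.72000) / (-0.34176 − 1.58453) = 1.29698 − (0.14457)/(-1.92629) = 1.37203

1.372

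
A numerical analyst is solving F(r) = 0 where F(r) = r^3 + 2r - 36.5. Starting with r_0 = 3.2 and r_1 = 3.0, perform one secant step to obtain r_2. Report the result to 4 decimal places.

3.1135

F(3.2) = 2.668000, F(3.0) = -3.500000
r_2 = 3.000000 − (-3.500000)·(3.000000 − 3.200000) / (-3.500000 − 2.668000) = 3.000000 − (0.700000)/(-6.168000) = 3.113489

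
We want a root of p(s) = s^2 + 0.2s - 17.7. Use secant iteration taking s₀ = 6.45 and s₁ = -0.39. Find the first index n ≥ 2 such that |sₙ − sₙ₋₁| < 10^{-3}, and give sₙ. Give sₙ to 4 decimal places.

p(6.45) = 25.192500, p(-0.39) = -17.625900
s₂ = -0.390000 − (-17.625900)·(-6.840000)/(-42.818400) = 2.425639;  |Δ| = 2.815639
p(2.425639) = -11.331148
s₃ = 2.425639 − (-11.331148)·(2.815639)/(6.294752) = 7.494055;  |Δ| = 5.068416
p(7.494055) = 39.959667
s₄ = 7.494055 − 39.959667·(5.068416)/(51.290815) = 3.545352;  |Δ| = 3.948703
p(3.545352) = -4.421412
s₅ = 3.545352 − (-4.421412)·(-3.948703)/(-44.381079) = 3.938736;  |Δ| = 0.393385
p(3.938736) = -1.398608
s₆ = 3.938736 − (-1.398608)·(0.393385)/(3.022804) = 4.120750;  |Δ| = 0.182014
p(4.120750) = 0.104730
s₇ = 4.120750 − 0.104730·(0.182014)/(1.503339) = 4.108070;  |Δ| = 0.012680
p(4.108070) = -0.002147
s₈ = 4.108070 − (-0.002147)·(-0.012680)/(-0.106877) = 4.108325;  |Δ| = 0.000255
|s₈ − s₇| = 0.000255 < 10^{-3}

n = 8, sₙ = 4.1083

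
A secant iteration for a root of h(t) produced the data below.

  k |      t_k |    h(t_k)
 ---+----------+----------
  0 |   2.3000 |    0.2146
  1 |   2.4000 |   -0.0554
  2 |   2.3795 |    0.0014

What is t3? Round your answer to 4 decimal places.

2.3800

t3 = 2.3795 − 0.0014·(2.3795 − 2.4000) / (0.0014 − (-0.0554))
   = 2.3795 − (-0.000029)/(0.056800) = 2.380005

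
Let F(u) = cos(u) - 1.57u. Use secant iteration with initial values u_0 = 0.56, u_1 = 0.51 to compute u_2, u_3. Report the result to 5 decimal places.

0.54464, 0.54475

F(0.56) = -0.0319449, F(0.51) = 0.0720445
u_2 = 0.5100000 − 0.0720445·(0.5100000 − 0.5600000) / (0.0720445 − (-0.0319449)) = 0.5100000 − (-0.0036022)/(0.1039894) = 0.5446403
F(0.5446403) = 0.0002284
u_3 = 0.5446403 − 0.0002284·(0.5446403 − 0.5100000) / (0.0002284 − 0.0720445) = 0.5446403 − (0.0000079)/(-0.0718161) = 0.5447505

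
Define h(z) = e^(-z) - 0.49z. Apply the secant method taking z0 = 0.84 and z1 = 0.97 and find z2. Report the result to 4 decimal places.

h(0.84) = 0.020111, h(0.97) = -0.096217
z2 = 0.970000 − (-0.096217)·(0.970000 − 0.840000) / (-0.096217 − 0.020111) = 0.970000 − (-0.012508)/(-0.116327) = 0.862474

0.8625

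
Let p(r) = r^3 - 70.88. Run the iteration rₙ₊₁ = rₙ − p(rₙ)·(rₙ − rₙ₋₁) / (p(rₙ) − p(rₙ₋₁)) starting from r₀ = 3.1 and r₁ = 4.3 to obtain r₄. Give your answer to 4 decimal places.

p(3.1) = -41.089000, p(4.3) = 8.627000
r₂ = 4.300000 − 8.627000·(4.300000 − 3.100000) / (8.627000 − (-41.089000)) = 4.300000 − (10.352400)/(49.716000) = 4.091769
p(4.091769) = -2.373244
r₃ = 4.091769 − (-2.373244)·(4.091769 − 4.300000) / (-2.373244 − 8.627000) = 4.091769 − (0.494182)/(-11.000244) = 4.136694
p(4.136694) = -0.091915
r₄ = 4.136694 − (-0.091915)·(4.136694 − 4.091769) / (-0.091915 − (-2.373244)) = 4.136694 − (-0.004129)/(2.281329) = 4.138504

4.1385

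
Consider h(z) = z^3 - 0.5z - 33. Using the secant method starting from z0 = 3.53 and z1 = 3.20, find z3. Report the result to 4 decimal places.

h(3.53) = 9.221977, h(3.20) = -1.832000
z2 = 3.200000 − (-1.832000)·(3.200000 − 3.530000) / (-1.832000 − 9.221977) = 3.200000 − (0.604560)/(-11.053977) = 3.254692
h(3.254692) = -0.150340
z3 = 3.254692 − (-0.150340)·(3.254692 − 3.200000) / (-0.150340 − (-1.832000)) = 3.254692 − (-0.008222)/(1.681660) = 3.259581

3.2596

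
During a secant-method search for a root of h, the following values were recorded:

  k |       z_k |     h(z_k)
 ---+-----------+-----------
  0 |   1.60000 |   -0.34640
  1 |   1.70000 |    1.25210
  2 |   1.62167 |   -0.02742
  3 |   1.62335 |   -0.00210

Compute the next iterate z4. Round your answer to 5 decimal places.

z4 = 1.62335 − (-0.00210)·(1.62335 − 1.62167) / (-0.00210 − (-0.02742))
   = 1.62335 − (-0.0000035)/(0.0253200) = 1.6234893

1.62349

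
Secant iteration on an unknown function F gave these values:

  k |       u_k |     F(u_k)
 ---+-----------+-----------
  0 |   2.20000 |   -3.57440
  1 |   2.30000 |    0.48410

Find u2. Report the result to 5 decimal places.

u2 = 2.30000 − 0.48410·(2.30000 − 2.20000) / (0.48410 − (-3.57440))
   = 2.30000 − (0.0484100)/(4.0585000) = 2.2880719

2.28807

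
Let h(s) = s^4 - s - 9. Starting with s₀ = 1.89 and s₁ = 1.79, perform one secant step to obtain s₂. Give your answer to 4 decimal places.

1.8119

h(1.89) = 1.869898, h(1.79) = -0.523743
s₂ = 1.790000 − (-0.523743)·(1.790000 − 1.890000) / (-0.523743 − 1.869898) = 1.790000 − (0.052374)/(-2.393642) = 1.811881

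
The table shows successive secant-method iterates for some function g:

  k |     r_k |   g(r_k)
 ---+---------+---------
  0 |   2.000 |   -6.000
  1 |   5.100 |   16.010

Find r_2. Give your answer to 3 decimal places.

r_2 = 5.100 − 16.010·(5.100 − 2.000) / (16.010 − (-6.000))
   = 5.100 − (49.63100)/(22.01000) = 2.84507

2.845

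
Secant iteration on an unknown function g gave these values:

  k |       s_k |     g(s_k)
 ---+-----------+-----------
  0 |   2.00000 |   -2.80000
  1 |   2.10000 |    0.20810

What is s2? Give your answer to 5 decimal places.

s2 = 2.10000 − 0.20810·(2.10000 − 2.00000) / (0.20810 − (-2.80000))
   = 2.10000 − (0.0208100)/(3.0081000) = 2.0930820

2.09308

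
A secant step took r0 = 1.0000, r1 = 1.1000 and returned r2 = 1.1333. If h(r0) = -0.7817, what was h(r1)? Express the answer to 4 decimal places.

The secant line through (1.0000, -0.7817) and (1.1000, h(r1)) crosses zero at r2 = 1.1333.
So (1.0000, -0.7817), (1.1000, h(r1)), (1.1333, 0) are collinear:
h(r1) = -0.7817 · (1.1000 − 1.1333) / (1.0000 − 1.1333) = -0.7817 · (-0.033300)/(-0.133300) = -0.195278

-0.1953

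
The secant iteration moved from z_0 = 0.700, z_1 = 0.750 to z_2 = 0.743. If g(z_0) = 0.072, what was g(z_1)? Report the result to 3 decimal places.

-0.012

The secant line through (0.700, 0.072) and (0.750, g(z_1)) crosses zero at z_2 = 0.743.
So (0.700, 0.072), (0.750, g(z_1)), (0.743, 0) are collinear:
g(z_1) = 0.072 · (0.750 − 0.743) / (0.700 − 0.743) = 0.072 · (0.00700)/(-0.04300) = -0.01172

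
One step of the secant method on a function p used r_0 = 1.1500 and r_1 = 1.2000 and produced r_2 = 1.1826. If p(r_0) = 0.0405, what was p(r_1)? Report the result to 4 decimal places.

-0.0216

The secant line through (1.1500, 0.0405) and (1.2000, p(r_1)) crosses zero at r_2 = 1.1826.
So (1.1500, 0.0405), (1.2000, p(r_1)), (1.1826, 0) are collinear:
p(r_1) = 0.0405 · (1.2000 − 1.1826) / (1.1500 − 1.1826) = 0.0405 · (0.017400)/(-0.032600) = -0.021617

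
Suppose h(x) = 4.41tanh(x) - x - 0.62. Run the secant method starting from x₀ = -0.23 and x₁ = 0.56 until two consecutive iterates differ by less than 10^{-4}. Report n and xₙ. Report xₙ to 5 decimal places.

h(-0.23) = -1.3867850, h(0.56) = 1.0601805
x₂ = 0.5600000 − 1.0601805·(0.7900000)/(2.4469655) = 0.2177220;  |Δ| = 0.3422780
h(0.2177220) = 0.1075428
x₃ = 0.2177220 − 0.1075428·(-0.3422780)/(-0.9526377) = 0.1790824;  |Δ| = 0.0386396
h(0.1790824) = -0.0176648
x₄ = 0.1790824 − (-0.0176648)·(-0.0386396)/(-0.1252076) = 0.1845338;  |Δ| = 0.0054514
h(0.1845338) = 0.0001471
x₅ = 0.1845338 − 0.0001471·(0.0054514)/(0.0178119) = 0.1844888;  |Δ| = 0.0000450
|x₅ − x₄| = 0.0000450 < 10^{-4}

n = 5, xₙ = 0.18449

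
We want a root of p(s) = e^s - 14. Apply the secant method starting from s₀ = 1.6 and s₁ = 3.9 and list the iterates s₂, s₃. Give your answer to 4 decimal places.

p(1.6) = -9.046968, p(3.9) = 35.402449
s₂ = 3.900000 − 35.402449·(3.900000 − 1.600000) / (35.402449 − (-9.046968)) = 3.900000 − (81.425633)/(44.449417) = 2.068128
p(2.068128) = -6.089997
s₃ = 2.068128 − (-6.089997)·(2.068128 − 3.900000) / (-6.089997 − 35.402449) = 2.068128 − (11.156093)/(-41.492446) = 2.336999

2.0681, 2.3370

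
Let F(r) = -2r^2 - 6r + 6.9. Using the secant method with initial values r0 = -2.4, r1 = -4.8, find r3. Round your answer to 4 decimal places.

F(-2.4) = 9.780000, F(-4.8) = -10.380000
r2 = -4.800000 − (-10.380000)·(-4.800000 − (-2.400000)) / (-10.380000 − 9.780000) = -4.800000 − (24.912000)/(-20.160000) = -3.564286
F(-3.564286) = 2.877449
r3 = -3.564286 − 2.877449·(-3.564286 − (-4.800000)) / (2.877449 − (-10.380000)) = -3.564286 − (3.555705)/(13.257449) = -3.832490

-3.8325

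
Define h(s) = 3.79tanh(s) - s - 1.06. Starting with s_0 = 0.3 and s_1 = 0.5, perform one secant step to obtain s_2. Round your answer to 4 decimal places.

h(0.3) = -0.255925, h(0.5) = 0.191424
s_2 = 0.500000 − 0.191424·(0.500000 − 0.300000) / (0.191424 − (-0.255925)) = 0.500000 − (0.038285)/(0.447349) = 0.414419

0.4144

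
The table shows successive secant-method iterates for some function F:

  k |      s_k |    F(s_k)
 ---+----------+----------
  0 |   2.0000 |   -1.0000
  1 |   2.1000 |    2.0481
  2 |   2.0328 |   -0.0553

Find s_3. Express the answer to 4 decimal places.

2.0346

s_3 = 2.0328 − (-0.0553)·(2.0328 − 2.1000) / (-0.0553 − 2.0481)
   = 2.0328 − (0.003716)/(-2.103400) = 2.034567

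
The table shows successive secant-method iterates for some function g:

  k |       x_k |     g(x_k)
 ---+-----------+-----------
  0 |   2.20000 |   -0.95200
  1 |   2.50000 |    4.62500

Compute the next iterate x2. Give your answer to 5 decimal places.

x2 = 2.50000 − 4.62500·(2.50000 − 2.20000) / (4.62500 − (-0.95200))
   = 2.50000 − (1.3875000)/(5.5770000) = 2.2512103

2.25121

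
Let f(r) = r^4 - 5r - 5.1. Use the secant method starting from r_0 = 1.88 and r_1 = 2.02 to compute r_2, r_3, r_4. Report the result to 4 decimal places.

1.9613, 1.9654, 1.9656

f(1.88) = -2.008017, f(2.02) = 1.449664
r_2 = 2.020000 − 1.449664·(2.020000 − 1.880000) / (1.449664 − (-2.008017)) = 2.020000 − (0.202953)/(3.457681) = 1.961304
f(1.961304) = -0.109323
r_3 = 1.961304 − (-0.109323)·(1.961304 − 2.020000) / (-0.109323 − 1.449664) = 1.961304 − (0.006417)/(-1.558987) = 1.965420
f(1.965420) = -0.005297
r_4 = 1.965420 − (-0.005297)·(1.965420 − 1.961304) / (-0.005297 − (-0.109323)) = 1.965420 − (-0.000022)/(0.104026) = 1.965629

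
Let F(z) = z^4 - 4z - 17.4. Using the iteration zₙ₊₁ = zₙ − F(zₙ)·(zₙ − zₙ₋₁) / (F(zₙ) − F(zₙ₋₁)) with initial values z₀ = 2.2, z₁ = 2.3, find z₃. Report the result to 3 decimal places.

2.268

F(2.2) = -2.77440, F(2.3) = 1.38410
z₂ = 2.30000 − 1.38410·(2.30000 − 2.20000) / (1.38410 − (-2.77440)) = 2.30000 − (0.13841)/(4.15850) = 2.26672
F(2.26672) = -0.06779
z₃ = 2.26672 − (-0.06779)·(2.26672 − 2.30000) / (-0.06779 − 1.38410) = 2.26672 − (0.00226)/(-1.45189) = 2.26827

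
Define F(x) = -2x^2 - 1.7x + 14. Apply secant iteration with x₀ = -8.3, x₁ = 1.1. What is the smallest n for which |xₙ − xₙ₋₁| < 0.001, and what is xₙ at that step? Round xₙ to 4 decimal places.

n = 8, xₙ = 2.2547

F(-8.3) = -109.670000, F(1.1) = 9.710000
x₂ = 1.100000 − 9.710000·(9.400000)/(119.380000) = 0.335433;  |Δ| = 0.764567
F(0.335433) = 13.204733
x₃ = 0.335433 − 13.204733·(-0.764567)/(3.494733) = 3.224324;  |Δ| = 2.888891
F(3.224324) = -12.273879
x₄ = 3.224324 − (-12.273879)·(2.888891)/(-25.478612) = 1.832651;  |Δ| = 1.391673
F(1.832651) = 4.167275
x₅ = 1.832651 − 4.167275·(-1.391673)/(16.441154) = 2.185393;  |Δ| = 0.352742
F(2.185393) = 0.732949
x₆ = 2.185393 − 0.732949·(0.352742)/(-3.434326) = 2.260674;  |Δ| = 0.075282
F(2.260674) = -0.064445
x₇ = 2.260674 − (-0.064445)·(0.075282)/(-0.797394) = 2.254590;  |Δ| = 0.006084
F(2.254590) = 0.000842
x₈ = 2.254590 − 0.000842·(-0.006084)/(0.065287) = 2.254669;  |Δ| = 0.000078
|x₈ − x₇| = 0.000078 < 0.001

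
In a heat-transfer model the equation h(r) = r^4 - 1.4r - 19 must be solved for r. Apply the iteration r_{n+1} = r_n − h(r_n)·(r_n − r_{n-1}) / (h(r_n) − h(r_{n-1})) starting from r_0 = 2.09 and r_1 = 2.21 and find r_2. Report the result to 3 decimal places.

2.164

h(2.09) = -2.84570, h(2.21) = 1.76043
r_2 = 2.21000 − 1.76043·(2.21000 − 2.09000) / (1.76043 − (-2.84570)) = 2.21000 − (0.21125)/(4.60614) = 2.16414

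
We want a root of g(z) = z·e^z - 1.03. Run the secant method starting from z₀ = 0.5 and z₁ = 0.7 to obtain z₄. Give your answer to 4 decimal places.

0.5779

g(0.5) = -0.205639, g(0.7) = 0.379627
z₂ = 0.700000 − 0.379627·(0.700000 − 0.500000) / (0.379627 − (-0.205639)) = 0.700000 − (0.075925)/(0.585266) = 0.570272
g(0.570272) = -0.021332
z₃ = 0.570272 − (-0.021332)·(0.570272 − 0.700000) / (-0.021332 − 0.379627) = 0.570272 − (0.002767)/(-0.400959) = 0.577174
g(0.577174) = -0.002054
z₄ = 0.577174 − (-0.002054)·(0.577174 − 0.570272) / (-0.002054 − (-0.021332)) = 0.577174 − (-0.000014)/(0.019278) = 0.577909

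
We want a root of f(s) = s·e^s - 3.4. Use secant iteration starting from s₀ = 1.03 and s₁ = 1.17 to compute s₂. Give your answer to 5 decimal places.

1.11149

f(1.03) = -0.5149022, f(1.17) = 0.3697314
s₂ = 1.1700000 − 0.3697314·(1.1700000 − 1.0300000) / (0.3697314 − (-0.5149022)) = 1.1700000 − (0.0517624)/(0.8846336) = 1.1114872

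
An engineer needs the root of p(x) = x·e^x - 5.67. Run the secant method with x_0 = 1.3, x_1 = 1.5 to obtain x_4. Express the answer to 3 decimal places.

p(1.3) = -0.89991, p(1.5) = 1.05253
x_2 = 1.50000 − 1.05253·(1.50000 − 1.30000) / (1.05253 − (-0.89991)) = 1.50000 − (0.21051)/(1.95245) = 1.39218
p(1.39218) = -0.06838
x_3 = 1.39218 − (-0.06838)·(1.39218 − 1.50000) / (-0.06838 − 1.05253) = 1.39218 − (0.00737)/(-1.12091) = 1.39876
p(1.39876) = -0.00478
x_4 = 1.39876 − (-0.00478)·(1.39876 − 1.39218) / (-0.00478 − (-0.06838)) = 1.39876 − (-0.00003)/(0.06360) = 1.39925

1.399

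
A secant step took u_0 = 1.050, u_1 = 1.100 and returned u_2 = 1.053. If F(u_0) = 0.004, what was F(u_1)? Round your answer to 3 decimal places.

The secant line through (1.050, 0.004) and (1.100, F(u_1)) crosses zero at u_2 = 1.053.
So (1.050, 0.004), (1.100, F(u_1)), (1.053, 0) are collinear:
F(u_1) = 0.004 · (1.100 − 1.053) / (1.050 − 1.053) = 0.004 · (0.04700)/(-0.00300) = -0.06267

-0.063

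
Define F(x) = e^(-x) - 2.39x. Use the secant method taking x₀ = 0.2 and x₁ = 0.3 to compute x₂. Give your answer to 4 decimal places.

F(0.2) = 0.340731, F(0.3) = 0.023818
x₂ = 0.300000 − 0.023818·(0.300000 − 0.200000) / (0.023818 − 0.340731) = 0.300000 − (0.002382)/(-0.316913) = 0.307516

0.3075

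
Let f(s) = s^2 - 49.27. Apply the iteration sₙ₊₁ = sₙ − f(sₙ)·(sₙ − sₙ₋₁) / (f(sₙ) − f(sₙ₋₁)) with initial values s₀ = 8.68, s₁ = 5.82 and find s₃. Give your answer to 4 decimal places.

7.0322

f(8.68) = 26.072400, f(5.82) = -15.397600
s₂ = 5.820000 − (-15.397600)·(5.820000 − 8.680000) / (-15.397600 − 26.072400) = 5.820000 − (44.037136)/(-41.470000) = 6.881903
f(6.881903) = -1.909405
s₃ = 6.881903 − (-1.909405)·(6.881903 − 5.820000) / (-1.909405 − (-15.397600)) = 6.881903 − (-2.027604)/(13.488195) = 7.032228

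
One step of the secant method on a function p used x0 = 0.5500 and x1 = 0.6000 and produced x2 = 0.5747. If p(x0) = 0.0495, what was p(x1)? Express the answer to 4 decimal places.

The secant line through (0.5500, 0.0495) and (0.6000, p(x1)) crosses zero at x2 = 0.5747.
So (0.5500, 0.0495), (0.6000, p(x1)), (0.5747, 0) are collinear:
p(x1) = 0.0495 · (0.6000 − 0.5747) / (0.5500 − 0.5747) = 0.0495 · (0.025300)/(-0.024700) = -0.050702

-0.0507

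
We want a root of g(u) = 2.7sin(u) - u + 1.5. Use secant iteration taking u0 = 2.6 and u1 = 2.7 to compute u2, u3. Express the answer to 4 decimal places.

g(2.6) = 0.291854, g(2.7) = -0.046074
u2 = 2.700000 − (-0.046074)·(2.700000 − 2.600000) / (-0.046074 − 0.291854) = 2.700000 − (-0.004607)/(-0.337928) = 2.686366
g(2.686366) = 0.000733
u3 = 2.686366 − 0.000733·(2.686366 − 2.700000) / (0.000733 − (-0.046074)) = 2.686366 − (-0.000010)/(0.046807) = 2.686579

2.6864, 2.6866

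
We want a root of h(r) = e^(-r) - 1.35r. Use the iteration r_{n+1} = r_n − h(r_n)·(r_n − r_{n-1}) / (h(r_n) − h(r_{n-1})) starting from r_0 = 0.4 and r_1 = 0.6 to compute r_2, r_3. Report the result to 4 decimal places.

0.4666, 0.4652

h(0.4) = 0.130320, h(0.6) = -0.261188
r_2 = 0.600000 − (-0.261188)·(0.600000 − 0.400000) / (-0.261188 − 0.130320) = 0.600000 − (-0.052238)/(-0.391508) = 0.466573
h(0.466573) = -0.002726
r_3 = 0.466573 − (-0.002726)·(0.466573 − 0.600000) / (-0.002726 − (-0.261188)) = 0.466573 − (0.000364)/(0.258462) = 0.465166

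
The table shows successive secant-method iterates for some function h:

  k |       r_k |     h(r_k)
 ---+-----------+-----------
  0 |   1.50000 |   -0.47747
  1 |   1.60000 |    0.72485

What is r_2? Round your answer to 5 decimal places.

1.53971

r_2 = 1.60000 − 0.72485·(1.60000 − 1.50000) / (0.72485 − (-0.47747))
   = 1.60000 − (0.0724850)/(1.2023200) = 1.5397124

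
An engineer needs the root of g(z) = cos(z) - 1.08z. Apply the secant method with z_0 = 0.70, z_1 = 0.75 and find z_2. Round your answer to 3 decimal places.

0.705

g(0.70) = 0.00884, g(0.75) = -0.07831
z_2 = 0.75000 − (-0.07831)·(0.75000 − 0.70000) / (-0.07831 − 0.00884) = 0.75000 − (-0.00392)/(-0.08715) = 0.70507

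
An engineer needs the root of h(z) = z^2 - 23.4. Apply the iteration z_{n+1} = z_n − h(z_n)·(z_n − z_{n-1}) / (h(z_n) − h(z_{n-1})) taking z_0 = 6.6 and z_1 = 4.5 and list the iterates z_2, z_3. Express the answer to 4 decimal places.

4.7838, 4.8393

h(6.6) = 20.160000, h(4.5) = -3.150000
z_2 = 4.500000 − (-3.150000)·(4.500000 − 6.600000) / (-3.150000 − 20.160000) = 4.500000 − (6.615000)/(-23.310000) = 4.783784
h(4.783784) = -0.515413
z_3 = 4.783784 − (-0.515413)·(4.783784 − 4.500000) / (-0.515413 − (-3.150000)) = 4.783784 − (-0.146266)/(2.634587) = 4.839301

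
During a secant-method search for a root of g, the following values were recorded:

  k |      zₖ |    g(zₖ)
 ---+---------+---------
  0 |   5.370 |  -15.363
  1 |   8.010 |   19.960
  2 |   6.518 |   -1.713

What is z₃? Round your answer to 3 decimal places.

z₃ = 6.518 − (-1.713)·(6.518 − 8.010) / (-1.713 − 19.960)
   = 6.518 − (2.55580)/(-21.67300) = 6.63593

6.636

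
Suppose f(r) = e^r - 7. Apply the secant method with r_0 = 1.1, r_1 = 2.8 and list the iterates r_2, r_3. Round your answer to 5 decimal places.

1.60541, 1.81590

f(1.1) = -3.9958340, f(2.8) = 9.4446468
r_2 = 2.8000000 − 9.4446468·(2.8000000 − 1.1000000) / (9.4446468 − (-3.9958340)) = 2.8000000 − (16.0558995)/(13.4404807) = 1.6054074
f(1.6054074) = -2.0201123
r_3 = 1.6054074 − (-2.0201123)·(1.6054074 − 2.8000000) / (-2.0201123 − 9.4446468) = 1.6054074 − (2.4132112)/(-11.4647590) = 1.8158968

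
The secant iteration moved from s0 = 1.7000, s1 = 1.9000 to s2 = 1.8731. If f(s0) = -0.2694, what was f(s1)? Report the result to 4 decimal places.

0.0419

The secant line through (1.7000, -0.2694) and (1.9000, f(s1)) crosses zero at s2 = 1.8731.
So (1.7000, -0.2694), (1.9000, f(s1)), (1.8731, 0) are collinear:
f(s1) = -0.2694 · (1.9000 − 1.8731) / (1.7000 − 1.8731) = -0.2694 · (0.026900)/(-0.173100) = 0.041865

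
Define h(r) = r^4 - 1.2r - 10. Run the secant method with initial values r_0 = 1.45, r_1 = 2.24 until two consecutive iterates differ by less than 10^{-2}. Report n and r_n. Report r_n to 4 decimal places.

n = 5, r_n = 1.8705

h(1.45) = -7.319494, h(2.24) = 12.488310
r_2 = 2.240000 − 12.488310·(0.790000)/(19.807804) = 1.741925;  |Δ| = 0.498075
h(1.741925) = -2.883310
r_3 = 1.741925 − (-2.883310)·(-0.498075)/(-15.371620) = 1.835351;  |Δ| = 0.093426
h(1.835351) = -0.855539
r_4 = 1.835351 − (-0.855539)·(0.093426)/(2.027771) = 1.874768;  |Δ| = 0.039417
h(1.874768) = 0.103790
r_5 = 1.874768 − 0.103790·(0.039417)/(0.959329) = 1.870504;  |Δ| = 0.004265
|r_5 − r_4| = 0.004265 < 10^{-2}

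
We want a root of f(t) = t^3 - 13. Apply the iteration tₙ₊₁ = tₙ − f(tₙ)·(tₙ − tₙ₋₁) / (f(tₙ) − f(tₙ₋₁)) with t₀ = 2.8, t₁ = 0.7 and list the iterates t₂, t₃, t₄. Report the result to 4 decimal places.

1.9300, 2.9740, 2.2474

f(2.8) = 8.952000, f(0.7) = -12.657000
t₂ = 0.700000 − (-12.657000)·(0.700000 − 2.800000) / (-12.657000 − 8.952000) = 0.700000 − (26.579700)/(-21.609000) = 1.930029
f(1.930029) = -5.810617
t₃ = 1.930029 − (-5.810617)·(1.930029 − 0.700000) / (-5.810617 − (-12.657000)) = 1.930029 − (-7.147229)/(6.846383) = 2.973971
f(2.973971) = 13.303309
t₄ = 2.973971 − 13.303309·(2.973971 − 1.930029) / (13.303309 − (-5.810617)) = 2.973971 − (13.887887)/(19.113926) = 2.247387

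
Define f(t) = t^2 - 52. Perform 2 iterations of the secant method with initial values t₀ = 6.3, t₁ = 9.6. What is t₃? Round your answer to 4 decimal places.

f(6.3) = -12.310000, f(9.6) = 40.160000
t₂ = 9.600000 − 40.160000·(9.600000 − 6.300000) / (40.160000 − (-12.310000)) = 9.600000 − (132.528000)/(52.470000) = 7.074214
f(7.074214) = -1.955499
t₃ = 7.074214 − (-1.955499)·(7.074214 − 9.600000) / (-1.955499 − 40.160000) = 7.074214 − (4.939171)/(-42.115499) = 7.191491

7.1915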